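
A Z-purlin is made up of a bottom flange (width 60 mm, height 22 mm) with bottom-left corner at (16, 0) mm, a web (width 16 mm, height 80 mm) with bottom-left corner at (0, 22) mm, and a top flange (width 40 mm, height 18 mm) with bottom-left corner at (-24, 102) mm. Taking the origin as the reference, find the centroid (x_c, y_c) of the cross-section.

x_c = 20.51 mm, y_c = 52.35 mm

bottom flange: A = 60 × 22 = 1320.00, centroid at (46.00, 11.00).
web: A = 16 × 80 = 1280.00, centroid at (8.00, 62.00).
top flange: A = 40 × 18 = 720.00, centroid at (-4.00, 111.00).
ΣA = 3320.00 mm²
ΣAx_c = (1320.00)(46.00) + (1280.00)(8.00) + (720.00)(-4.00) = 68080.00 mm³
ΣAy_c = (1320.00)(11.00) + (1280.00)(62.00) + (720.00)(111.00) = 173800.00 mm³
x_c = 68080.00 / 3320.00 = 20.51 mm
y_c = 173800.00 / 3320.00 = 52.35 mm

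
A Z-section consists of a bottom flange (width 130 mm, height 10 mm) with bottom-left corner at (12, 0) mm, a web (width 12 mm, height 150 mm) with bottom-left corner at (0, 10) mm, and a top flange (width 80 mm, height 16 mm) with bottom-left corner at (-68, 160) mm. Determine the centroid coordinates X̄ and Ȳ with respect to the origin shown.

bottom flange: A = 130 × 10 = 1300.00, centroid at (77.00, 5.00).
web: A = 12 × 150 = 1800.00, centroid at (6.00, 85.00).
top flange: A = 80 × 16 = 1280.00, centroid at (-28.00, 168.00).
ΣA = 4380.00 mm², ΣAX̄ = 75060.00 mm³, ΣAȲ = 374540.00 mm³.
X̄ = 75060.00/4380.00 = 17.14 mm; Ȳ = 374540.00/4380.00 = 85.51 mm.

X̄ = 17.14 mm, Ȳ = 85.51 mm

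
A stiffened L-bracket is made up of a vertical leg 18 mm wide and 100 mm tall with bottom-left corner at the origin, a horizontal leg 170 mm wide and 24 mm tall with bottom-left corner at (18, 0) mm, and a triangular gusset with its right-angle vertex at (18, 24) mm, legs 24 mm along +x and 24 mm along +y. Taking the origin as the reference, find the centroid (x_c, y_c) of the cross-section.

x_c = 71.97 mm, y_c = 24.02 mm

Part | A | x̄ᵢ | ȳᵢ | A·x̄ᵢ | A·ȳᵢ
vertical leg | 1800.00 | 9.00 | 50.00 | 16200.00 | 90000.00
horizontal leg | 4080.00 | 103.00 | 12.00 | 420240.00 | 48960.00
gusset | 288.00 | 26.00 | 32.00 | 7488.00 | 9216.00
Σ | 6168.00 |  |  | 443928.00 | 148176.00
x_c = 443928.00 / 6168.00 = 71.97 mm
y_c = 148176.00 / 6168.00 = 24.02 mm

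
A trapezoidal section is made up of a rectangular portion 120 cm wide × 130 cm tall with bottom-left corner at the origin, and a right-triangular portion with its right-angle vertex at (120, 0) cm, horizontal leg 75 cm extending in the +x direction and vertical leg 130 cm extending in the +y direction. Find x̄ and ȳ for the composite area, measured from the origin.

rectangular portion: A = 120 × 130 = 15600.00, centroid at (60.00, 65.00).
triangular portion: A = ½·75·130 = 4875.00, centroid at (145.00, 43.33).
ΣA = 20475.00 cm², ΣAx̄ = 1642875.00 cm³, ΣAȳ = 1225250.00 cm³.
x̄ = 1642875.00/20475.00 = 80.24 cm; ȳ = 1225250.00/20475.00 = 59.84 cm.

x̄ = 80.24 cm, ȳ = 59.84 cm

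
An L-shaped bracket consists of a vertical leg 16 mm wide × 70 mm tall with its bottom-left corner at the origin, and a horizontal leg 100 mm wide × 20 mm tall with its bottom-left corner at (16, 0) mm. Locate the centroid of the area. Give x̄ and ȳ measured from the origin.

Part | A | x̄ᵢ | ȳᵢ | A·x̄ᵢ | A·ȳᵢ
vertical leg | 1120.00 | 8.00 | 35.00 | 8960.00 | 39200.00
horizontal leg | 2000.00 | 66.00 | 10.00 | 132000.00 | 20000.00
Σ | 3120.00 |  |  | 140960.00 | 59200.00
x̄ = 140960.00 / 3120.00 = 45.18 mm
ȳ = 59200.00 / 3120.00 = 18.97 mm

x̄ = 45.18 mm, ȳ = 18.97 mm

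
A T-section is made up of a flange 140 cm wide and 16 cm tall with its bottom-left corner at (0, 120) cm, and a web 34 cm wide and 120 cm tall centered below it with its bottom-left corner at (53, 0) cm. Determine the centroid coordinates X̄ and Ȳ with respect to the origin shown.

X̄ = 70.00 cm, Ȳ = 84.10 cm

Part | A | x̄ᵢ | ȳᵢ | A·x̄ᵢ | A·ȳᵢ
web | 4080.00 | 70.00 | 60.00 | 285600.00 | 244800.00
flange | 2240.00 | 70.00 | 128.00 | 156800.00 | 286720.00
Σ | 6320.00 |  |  | 442400.00 | 531520.00
X̄ = 442400.00 / 6320.00 = 70.00 cm
Ȳ = 531520.00 / 6320.00 = 84.10 cm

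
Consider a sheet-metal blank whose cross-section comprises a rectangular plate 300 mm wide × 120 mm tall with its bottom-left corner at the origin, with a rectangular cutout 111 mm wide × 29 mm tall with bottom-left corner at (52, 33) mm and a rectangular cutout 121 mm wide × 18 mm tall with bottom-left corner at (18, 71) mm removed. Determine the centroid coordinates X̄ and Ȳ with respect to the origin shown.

X̄ = 159.56 mm, Ȳ = 59.89 mm

Part | A | x̄ᵢ | ȳᵢ | A·x̄ᵢ | A·ȳᵢ
plate | 36000.00 | 150.00 | 60.00 | 5400000.00 | 2160000.00
hole 1 | -3219.00 | 107.50 | 47.50 | -346042.50 | -152902.50
hole 2 | -2178.00 | 78.50 | 80.00 | -170973.00 | -174240.00
Σ | 30603.00 |  |  | 4882984.50 | 1832857.50
X̄ = 4882984.50 / 30603.00 = 159.56 mm
Ȳ = 1832857.50 / 30603.00 = 59.89 mm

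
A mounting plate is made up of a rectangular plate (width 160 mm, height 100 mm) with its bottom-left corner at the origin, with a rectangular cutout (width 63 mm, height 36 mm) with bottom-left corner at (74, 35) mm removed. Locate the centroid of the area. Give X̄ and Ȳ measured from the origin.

plate: A = 160 × 100 = 16000.00, centroid at (80.00, 50.00).
hole: A = −(63 × 36) = -2268.00, centroid at (105.50, 53.00).
ΣA = 13732.00 mm², ΣAX̄ = 1040726.00 mm³, ΣAȲ = 679796.00 mm³.
X̄ = 1040726.00/13732.00 = 75.79 mm; Ȳ = 679796.00/13732.00 = 49.50 mm.

X̄ = 75.79 mm, Ȳ = 49.50 mm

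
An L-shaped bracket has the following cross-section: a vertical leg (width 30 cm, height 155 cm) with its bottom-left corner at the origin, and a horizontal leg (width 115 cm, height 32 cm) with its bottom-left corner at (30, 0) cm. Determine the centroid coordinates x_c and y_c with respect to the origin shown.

vertical leg: A = 30 × 155 = 4650.00, centroid at (15.00, 77.50).
horizontal leg: A = 115 × 32 = 3680.00, centroid at (87.50, 16.00).
ΣA = 8330.00 cm², ΣAx_c = 391750.00 cm³, ΣAy_c = 419255.00 cm³.
x_c = 391750.00/8330.00 = 47.03 cm; y_c = 419255.00/8330.00 = 50.33 cm.

x_c = 47.03 cm, y_c = 50.33 cm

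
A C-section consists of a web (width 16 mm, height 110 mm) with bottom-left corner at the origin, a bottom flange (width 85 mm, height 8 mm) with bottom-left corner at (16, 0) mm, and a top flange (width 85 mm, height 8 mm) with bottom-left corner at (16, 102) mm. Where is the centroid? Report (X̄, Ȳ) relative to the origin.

web: A = 16 × 110 = 1760.00, centroid at (8.00, 55.00).
bottom flange: A = 85 × 8 = 680.00, centroid at (58.50, 4.00).
top flange: A = 85 × 8 = 680.00, centroid at (58.50, 106.00).
ΣA = 3120.00 mm², ΣAX̄ = 93640.00 mm³, ΣAȲ = 171600.00 mm³.
X̄ = 93640.00/3120.00 = 30.01 mm; Ȳ = 171600.00/3120.00 = 55.00 mm.

X̄ = 30.01 mm, Ȳ = 55.00 mm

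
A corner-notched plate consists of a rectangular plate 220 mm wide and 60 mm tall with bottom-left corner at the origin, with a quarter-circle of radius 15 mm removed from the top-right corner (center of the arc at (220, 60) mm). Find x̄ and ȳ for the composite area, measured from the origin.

Part | A | x̄ᵢ | ȳᵢ | A·x̄ᵢ | A·ȳᵢ
plate | 13200.00 | 110.00 | 30.00 | 1452000.00 | 396000.00
removed quarter-circle | -176.71 | 213.63 | 53.63 | -37752.21 | -9477.88
Σ | 13023.29 |  |  | 1414247.79 | 386522.12
x̄ = 1414247.79 / 13023.29 = 108.59 mm
ȳ = 386522.12 / 13023.29 = 29.68 mm

x̄ = 108.59 mm, ȳ = 29.68 mm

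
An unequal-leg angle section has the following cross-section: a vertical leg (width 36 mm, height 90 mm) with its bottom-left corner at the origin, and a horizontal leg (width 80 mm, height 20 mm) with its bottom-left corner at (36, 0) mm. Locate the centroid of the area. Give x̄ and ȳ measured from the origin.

x̄ = 37.17 mm, ȳ = 33.43 mm

vertical leg: A = 36 × 90 = 3240.00, centroid at (18.00, 45.00).
horizontal leg: A = 80 × 20 = 1600.00, centroid at (76.00, 10.00).
ΣA = 4840.00 mm²
ΣAx̄ = (3240.00)(18.00) + (1600.00)(76.00) = 179920.00 mm³
ΣAȳ = (3240.00)(45.00) + (1600.00)(10.00) = 161800.00 mm³
x̄ = 179920.00 / 4840.00 = 37.17 mm
ȳ = 161800.00 / 4840.00 = 33.43 mm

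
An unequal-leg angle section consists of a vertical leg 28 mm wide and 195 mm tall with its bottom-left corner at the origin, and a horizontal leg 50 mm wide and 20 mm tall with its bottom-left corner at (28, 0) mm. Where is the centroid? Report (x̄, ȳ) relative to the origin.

Part | A | x̄ᵢ | ȳᵢ | A·x̄ᵢ | A·ȳᵢ
vertical leg | 5460.00 | 14.00 | 97.50 | 76440.00 | 532350.00
horizontal leg | 1000.00 | 53.00 | 10.00 | 53000.00 | 10000.00
Σ | 6460.00 |  |  | 129440.00 | 542350.00
x̄ = 129440.00 / 6460.00 = 20.04 mm
ȳ = 542350.00 / 6460.00 = 83.96 mm

x̄ = 20.04 mm, ȳ = 83.96 mm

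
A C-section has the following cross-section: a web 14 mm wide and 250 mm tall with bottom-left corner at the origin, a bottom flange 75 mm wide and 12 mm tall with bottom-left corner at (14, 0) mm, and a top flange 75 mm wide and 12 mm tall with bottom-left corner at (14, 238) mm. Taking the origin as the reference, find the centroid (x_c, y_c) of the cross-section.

Part | A | x̄ᵢ | ȳᵢ | A·x̄ᵢ | A·ȳᵢ
web | 3500.00 | 7.00 | 125.00 | 24500.00 | 437500.00
bottom flange | 900.00 | 51.50 | 6.00 | 46350.00 | 5400.00
top flange | 900.00 | 51.50 | 244.00 | 46350.00 | 219600.00
Σ | 5300.00 |  |  | 117200.00 | 662500.00
x_c = 117200.00 / 5300.00 = 22.11 mm
y_c = 662500.00 / 5300.00 = 125.00 mm

x_c = 22.11 mm, y_c = 125.00 mm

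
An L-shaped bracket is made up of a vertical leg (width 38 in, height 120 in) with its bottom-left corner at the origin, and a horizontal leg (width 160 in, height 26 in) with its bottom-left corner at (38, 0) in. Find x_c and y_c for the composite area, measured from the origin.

vertical leg: A = 38 × 120 = 4560.00, centroid at (19.00, 60.00).
horizontal leg: A = 160 × 26 = 4160.00, centroid at (118.00, 13.00).
ΣA = 8720.00 in²
ΣAx_c = (4560.00)(19.00) + (4160.00)(118.00) = 577520.00 in³
ΣAy_c = (4560.00)(60.00) + (4160.00)(13.00) = 327680.00 in³
x_c = 577520.00 / 8720.00 = 66.23 in
y_c = 327680.00 / 8720.00 = 37.58 in

x_c = 66.23 in, y_c = 37.58 in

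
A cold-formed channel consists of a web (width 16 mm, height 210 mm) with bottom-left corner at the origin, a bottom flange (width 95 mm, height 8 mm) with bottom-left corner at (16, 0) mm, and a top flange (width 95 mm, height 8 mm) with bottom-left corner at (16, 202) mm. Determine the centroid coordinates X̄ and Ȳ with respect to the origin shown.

X̄ = 25.29 mm, Ȳ = 105.00 mm

web: A = 16 × 210 = 3360.00, centroid at (8.00, 105.00).
bottom flange: A = 95 × 8 = 760.00, centroid at (63.50, 4.00).
top flange: A = 95 × 8 = 760.00, centroid at (63.50, 206.00).
ΣA = 4880.00 mm², ΣAX̄ = 123400.00 mm³, ΣAȲ = 512400.00 mm³.
X̄ = 123400.00/4880.00 = 25.29 mm; Ȳ = 512400.00/4880.00 = 105.00 mm.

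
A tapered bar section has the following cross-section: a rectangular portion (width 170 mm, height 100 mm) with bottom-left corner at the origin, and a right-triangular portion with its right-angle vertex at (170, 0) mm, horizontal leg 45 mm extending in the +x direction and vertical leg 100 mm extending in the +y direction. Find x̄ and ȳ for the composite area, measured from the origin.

Part | A | x̄ᵢ | ȳᵢ | A·x̄ᵢ | A·ȳᵢ
rectangular portion | 17000.00 | 85.00 | 50.00 | 1445000.00 | 850000.00
triangular portion | 2250.00 | 185.00 | 33.33 | 416250.00 | 75000.00
Σ | 19250.00 |  |  | 1861250.00 | 925000.00
x̄ = 1861250.00 / 19250.00 = 96.69 mm
ȳ = 925000.00 / 19250.00 = 48.05 mm

x̄ = 96.69 mm, ȳ = 48.05 mm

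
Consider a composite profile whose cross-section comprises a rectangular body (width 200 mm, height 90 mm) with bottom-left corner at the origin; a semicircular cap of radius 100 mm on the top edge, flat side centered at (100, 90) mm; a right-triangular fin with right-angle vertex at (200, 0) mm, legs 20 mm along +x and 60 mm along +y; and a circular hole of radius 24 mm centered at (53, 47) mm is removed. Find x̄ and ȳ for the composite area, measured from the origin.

rectangular body: A = 200 × 90 = 18000.00, centroid at (100.00, 45.00).
semicircular top: A = ½π·100² = 15707.96, centroid at (100.00, 132.44).
triangular fin: A = ½·20·60 = 600.00, centroid at (206.67, 20.00).
hole: A = −π·24² = -1809.56, centroid at (53.00, 47.00).
ΣA = 32498.41 mm²
ΣAx̄ = (18000.00)(100.00) + (15707.96)(100.00) + (600.00)(206.67) + (-1809.56)(53.00) = 3398889.79 mm³
ΣAȳ = (18000.00)(45.00) + (15707.96)(132.44) + (600.00)(20.00) + (-1809.56)(47.00) = 2817334.16 mm³
x̄ = 3398889.79 / 32498.41 = 104.59 mm
ȳ = 2817334.16 / 32498.41 = 86.69 mm

x̄ = 104.59 mm, ȳ = 86.69 mm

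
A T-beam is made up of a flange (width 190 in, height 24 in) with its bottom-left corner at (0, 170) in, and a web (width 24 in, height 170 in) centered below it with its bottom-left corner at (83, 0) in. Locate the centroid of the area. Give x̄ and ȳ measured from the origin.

web: A = 24 × 170 = 4080.00, centroid at (95.00, 85.00).
flange: A = 190 × 24 = 4560.00, centroid at (95.00, 182.00).
ΣA = 8640.00 in², ΣAx̄ = 820800.00 in³, ΣAȳ = 1176720.00 in³.
x̄ = 820800.00/8640.00 = 95.00 in; ȳ = 1176720.00/8640.00 = 136.19 in.

x̄ = 95.00 in, ȳ = 136.19 in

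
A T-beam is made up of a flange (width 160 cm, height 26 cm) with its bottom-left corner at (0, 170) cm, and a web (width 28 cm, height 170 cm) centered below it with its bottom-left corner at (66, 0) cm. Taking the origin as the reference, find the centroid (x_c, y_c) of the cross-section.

web: A = 28 × 170 = 4760.00, centroid at (80.00, 85.00).
flange: A = 160 × 26 = 4160.00, centroid at (80.00, 183.00).
ΣA = 8920.00 cm², ΣAx_c = 713600.00 cm³, ΣAy_c = 1165880.00 cm³.
x_c = 713600.00/8920.00 = 80.00 cm; y_c = 1165880.00/8920.00 = 130.70 cm.

x_c = 80.00 cm, y_c = 130.70 cm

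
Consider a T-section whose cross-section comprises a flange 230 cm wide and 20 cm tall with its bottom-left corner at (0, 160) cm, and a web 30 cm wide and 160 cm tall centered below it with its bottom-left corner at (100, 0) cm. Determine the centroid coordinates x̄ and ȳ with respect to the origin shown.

x̄ = 115.00 cm, ȳ = 124.04 cm

Part | A | x̄ᵢ | ȳᵢ | A·x̄ᵢ | A·ȳᵢ
web | 4800.00 | 115.00 | 80.00 | 552000.00 | 384000.00
flange | 4600.00 | 115.00 | 170.00 | 529000.00 | 782000.00
Σ | 9400.00 |  |  | 1081000.00 | 1166000.00
x̄ = 1081000.00 / 9400.00 = 115.00 cm
ȳ = 1166000.00 / 9400.00 = 124.04 cm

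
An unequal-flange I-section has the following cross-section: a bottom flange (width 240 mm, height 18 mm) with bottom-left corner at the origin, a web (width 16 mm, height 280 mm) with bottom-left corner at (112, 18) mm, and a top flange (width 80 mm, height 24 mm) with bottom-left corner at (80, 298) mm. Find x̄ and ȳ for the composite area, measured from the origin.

bottom flange: A = 240 × 18 = 4320.00, centroid at (120.00, 9.00).
web: A = 16 × 280 = 4480.00, centroid at (120.00, 158.00).
top flange: A = 80 × 24 = 1920.00, centroid at (120.00, 310.00).
ΣA = 10720.00 mm², ΣAx̄ = 1286400.00 mm³, ΣAȳ = 1341920.00 mm³.
x̄ = 1286400.00/10720.00 = 120.00 mm; ȳ = 1341920.00/10720.00 = 125.18 mm.

x̄ = 120.00 mm, ȳ = 125.18 mm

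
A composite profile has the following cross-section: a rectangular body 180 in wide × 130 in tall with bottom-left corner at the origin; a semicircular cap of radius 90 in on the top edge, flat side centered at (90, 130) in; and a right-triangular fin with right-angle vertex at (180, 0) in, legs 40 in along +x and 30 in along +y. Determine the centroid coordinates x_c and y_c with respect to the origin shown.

x_c = 91.69 in, y_c = 99.86 in

rectangular body: A = 180 × 130 = 23400.00, centroid at (90.00, 65.00).
semicircular top: A = ½π·90² = 12723.45, centroid at (90.00, 168.20).
triangular fin: A = ½·40·30 = 600.00, centroid at (193.33, 10.00).
ΣA = 36723.45 in², ΣAx_c = 3367110.52 in³, ΣAy_c = 3667048.53 in³.
x_c = 3367110.52/36723.45 = 91.69 in; y_c = 3667048.53/36723.45 = 99.86 in.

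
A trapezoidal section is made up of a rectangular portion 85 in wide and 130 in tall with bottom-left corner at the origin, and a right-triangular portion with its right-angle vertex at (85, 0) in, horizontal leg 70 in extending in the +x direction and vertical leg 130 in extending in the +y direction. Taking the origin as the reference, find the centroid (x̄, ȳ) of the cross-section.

x̄ = 61.70 in, ȳ = 58.68 in

Part | A | x̄ᵢ | ȳᵢ | A·x̄ᵢ | A·ȳᵢ
rectangular portion | 11050.00 | 42.50 | 65.00 | 469625.00 | 718250.00
triangular portion | 4550.00 | 108.33 | 43.33 | 492916.67 | 197166.67
Σ | 15600.00 |  |  | 962541.67 | 915416.67
x̄ = 962541.67 / 15600.00 = 61.70 in
ȳ = 915416.67 / 15600.00 = 58.68 in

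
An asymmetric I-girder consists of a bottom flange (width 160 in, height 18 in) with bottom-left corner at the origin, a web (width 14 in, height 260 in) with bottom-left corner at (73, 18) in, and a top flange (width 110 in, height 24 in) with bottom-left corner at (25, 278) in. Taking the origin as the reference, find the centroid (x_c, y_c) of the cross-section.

bottom flange: A = 160 × 18 = 2880.00, centroid at (80.00, 9.00).
web: A = 14 × 260 = 3640.00, centroid at (80.00, 148.00).
top flange: A = 110 × 24 = 2640.00, centroid at (80.00, 290.00).
ΣA = 9160.00 in², ΣAx_c = 732800.00 in³, ΣAy_c = 1330240.00 in³.
x_c = 732800.00/9160.00 = 80.00 in; y_c = 1330240.00/9160.00 = 145.22 in.

x_c = 80.00 in, y_c = 145.22 in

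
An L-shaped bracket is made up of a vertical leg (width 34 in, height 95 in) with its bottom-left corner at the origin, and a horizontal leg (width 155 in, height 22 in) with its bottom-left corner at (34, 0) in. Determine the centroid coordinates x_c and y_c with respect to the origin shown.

x_c = 65.53 in, y_c = 28.76 in

vertical leg: A = 34 × 95 = 3230.00, centroid at (17.00, 47.50).
horizontal leg: A = 155 × 22 = 3410.00, centroid at (111.50, 11.00).
ΣA = 6640.00 in²
ΣAx_c = (3230.00)(17.00) + (3410.00)(111.50) = 435125.00 in³
ΣAy_c = (3230.00)(47.50) + (3410.00)(11.00) = 190935.00 in³
x_c = 435125.00 / 6640.00 = 65.53 in
y_c = 190935.00 / 6640.00 = 28.76 in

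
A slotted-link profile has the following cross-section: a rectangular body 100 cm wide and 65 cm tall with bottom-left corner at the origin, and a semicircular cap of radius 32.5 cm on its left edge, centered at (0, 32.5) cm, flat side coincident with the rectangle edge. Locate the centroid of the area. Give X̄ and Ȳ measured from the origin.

Part | A | x̄ᵢ | ȳᵢ | A·x̄ᵢ | A·ȳᵢ
rectangular body | 6500.00 | 50.00 | 32.50 | 325000.00 | 211250.00
semicircular end | 1659.15 | -13.79 | 32.50 | -22885.42 | 53922.49
Σ | 8159.15 |  |  | 302114.58 | 265172.49
X̄ = 302114.58 / 8159.15 = 37.03 cm
Ȳ = 265172.49 / 8159.15 = 32.50 cm

X̄ = 37.03 cm, Ȳ = 32.50 cm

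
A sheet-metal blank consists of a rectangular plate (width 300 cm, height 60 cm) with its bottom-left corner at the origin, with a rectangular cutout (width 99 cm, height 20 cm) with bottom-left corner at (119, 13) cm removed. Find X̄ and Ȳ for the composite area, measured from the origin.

Part | A | x̄ᵢ | ȳᵢ | A·x̄ᵢ | A·ȳᵢ
plate | 18000.00 | 150.00 | 30.00 | 2700000.00 | 540000.00
hole | -1980.00 | 168.50 | 23.00 | -333630.00 | -45540.00
Σ | 16020.00 |  |  | 2366370.00 | 494460.00
X̄ = 2366370.00 / 16020.00 = 147.71 cm
Ȳ = 494460.00 / 16020.00 = 30.87 cm

X̄ = 147.71 cm, Ȳ = 30.87 cm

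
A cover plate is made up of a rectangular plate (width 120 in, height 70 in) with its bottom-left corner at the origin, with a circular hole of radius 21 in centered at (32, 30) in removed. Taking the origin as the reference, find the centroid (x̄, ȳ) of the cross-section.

x̄ = 65.53 in, ȳ = 35.99 in

plate: A = 120 × 70 = 8400.00, centroid at (60.00, 35.00).
hole: A = −π·21² = -1385.44, centroid at (32.00, 30.00).
ΣA = 7014.56 in²
ΣAx̄ = (8400.00)(60.00) + (-1385.44)(32.00) = 459665.84 in³
ΣAȳ = (8400.00)(35.00) + (-1385.44)(30.00) = 252436.73 in³
x̄ = 459665.84 / 7014.56 = 65.53 in
ȳ = 252436.73 / 7014.56 = 35.99 in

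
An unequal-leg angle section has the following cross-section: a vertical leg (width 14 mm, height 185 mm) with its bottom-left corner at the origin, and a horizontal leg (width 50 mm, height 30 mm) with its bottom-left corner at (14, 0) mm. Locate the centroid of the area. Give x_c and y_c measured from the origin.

vertical leg: A = 14 × 185 = 2590.00, centroid at (7.00, 92.50).
horizontal leg: A = 50 × 30 = 1500.00, centroid at (39.00, 15.00).
ΣA = 4090.00 mm², ΣAx_c = 76630.00 mm³, ΣAy_c = 262075.00 mm³.
x_c = 76630.00/4090.00 = 18.74 mm; y_c = 262075.00/4090.00 = 64.08 mm.

x_c = 18.74 mm, y_c = 64.08 mm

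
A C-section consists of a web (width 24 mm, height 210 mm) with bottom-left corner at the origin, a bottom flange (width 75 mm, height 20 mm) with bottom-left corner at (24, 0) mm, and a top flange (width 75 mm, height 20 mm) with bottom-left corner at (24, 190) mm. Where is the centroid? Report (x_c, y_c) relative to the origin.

web: A = 24 × 210 = 5040.00, centroid at (12.00, 105.00).
bottom flange: A = 75 × 20 = 1500.00, centroid at (61.50, 10.00).
top flange: A = 75 × 20 = 1500.00, centroid at (61.50, 200.00).
ΣA = 8040.00 mm², ΣAx_c = 244980.00 mm³, ΣAy_c = 844200.00 mm³.
x_c = 244980.00/8040.00 = 30.47 mm; y_c = 844200.00/8040.00 = 105.00 mm.

x_c = 30.47 mm, y_c = 105.00 mm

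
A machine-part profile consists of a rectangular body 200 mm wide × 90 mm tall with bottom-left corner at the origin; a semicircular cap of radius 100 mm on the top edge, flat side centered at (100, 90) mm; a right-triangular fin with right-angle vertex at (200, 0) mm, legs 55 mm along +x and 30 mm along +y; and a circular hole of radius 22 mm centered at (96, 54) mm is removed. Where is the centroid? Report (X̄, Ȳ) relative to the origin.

rectangular body: A = 200 × 90 = 18000.00, centroid at (100.00, 45.00).
semicircular top: A = ½π·100² = 15707.96, centroid at (100.00, 132.44).
triangular fin: A = ½·55·30 = 825.00, centroid at (218.33, 10.00).
hole: A = −π·22² = -1520.53, centroid at (96.00, 54.00).
ΣA = 33012.43 mm²
ΣAX̄ = (18000.00)(100.00) + (15707.96)(100.00) + (825.00)(218.33) + (-1520.53)(96.00) = 3404950.37 mm³
ΣAȲ = (18000.00)(45.00) + (15707.96)(132.44) + (825.00)(10.00) + (-1520.53)(54.00) = 2816524.70 mm³
X̄ = 3404950.37 / 33012.43 = 103.14 mm
Ȳ = 2816524.70 / 33012.43 = 85.32 mm

X̄ = 103.14 mm, Ȳ = 85.32 mm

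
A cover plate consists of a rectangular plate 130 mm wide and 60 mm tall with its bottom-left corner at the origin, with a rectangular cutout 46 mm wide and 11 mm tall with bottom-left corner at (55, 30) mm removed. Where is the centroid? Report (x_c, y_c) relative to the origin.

x_c = 64.10 mm, y_c = 29.62 mm

plate: A = 130 × 60 = 7800.00, centroid at (65.00, 30.00).
hole: A = −(46 × 11) = -506.00, centroid at (78.00, 35.50).
ΣA = 7294.00 mm²
ΣAx_c = (7800.00)(65.00) + (-506.00)(78.00) = 467532.00 mm³
ΣAy_c = (7800.00)(30.00) + (-506.00)(35.50) = 216037.00 mm³
x_c = 467532.00 / 7294.00 = 64.10 mm
y_c = 216037.00 / 7294.00 = 29.62 mm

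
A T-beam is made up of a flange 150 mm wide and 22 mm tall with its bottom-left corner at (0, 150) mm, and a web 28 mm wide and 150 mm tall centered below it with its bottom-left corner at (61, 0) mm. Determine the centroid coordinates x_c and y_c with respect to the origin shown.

Part | A | x̄ᵢ | ȳᵢ | A·x̄ᵢ | A·ȳᵢ
web | 4200.00 | 75.00 | 75.00 | 315000.00 | 315000.00
flange | 3300.00 | 75.00 | 161.00 | 247500.00 | 531300.00
Σ | 7500.00 |  |  | 562500.00 | 846300.00
x_c = 562500.00 / 7500.00 = 75.00 mm
y_c = 846300.00 / 7500.00 = 112.84 mm

x_c = 75.00 mm, y_c = 112.84 mm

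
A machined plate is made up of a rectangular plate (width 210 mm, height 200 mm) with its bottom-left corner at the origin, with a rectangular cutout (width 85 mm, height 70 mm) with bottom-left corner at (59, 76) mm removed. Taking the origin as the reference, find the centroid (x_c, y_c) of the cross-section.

x_c = 105.58 mm, y_c = 98.18 mm

Part | A | x̄ᵢ | ȳᵢ | A·x̄ᵢ | A·ȳᵢ
plate | 42000.00 | 105.00 | 100.00 | 4410000.00 | 4200000.00
hole | -5950.00 | 101.50 | 111.00 | -603925.00 | -660450.00
Σ | 36050.00 |  |  | 3806075.00 | 3539550.00
x_c = 3806075.00 / 36050.00 = 105.58 mm
y_c = 3539550.00 / 36050.00 = 98.18 mm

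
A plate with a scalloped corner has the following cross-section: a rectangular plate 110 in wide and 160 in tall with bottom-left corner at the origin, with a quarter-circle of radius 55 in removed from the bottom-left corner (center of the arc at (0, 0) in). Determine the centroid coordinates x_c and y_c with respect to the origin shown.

x_c = 59.94 in, y_c = 88.84 in

plate: A = 110 × 160 = 17600.00, centroid at (55.00, 80.00).
removed quarter-circle: A = −¼π·55² = -2375.83, centroid at (23.34, 23.34).
ΣA = 15224.17 in², ΣAx_c = 912541.67 in³, ΣAy_c = 1352541.67 in³.
x_c = 912541.67/15224.17 = 59.94 in; y_c = 1352541.67/15224.17 = 88.84 in.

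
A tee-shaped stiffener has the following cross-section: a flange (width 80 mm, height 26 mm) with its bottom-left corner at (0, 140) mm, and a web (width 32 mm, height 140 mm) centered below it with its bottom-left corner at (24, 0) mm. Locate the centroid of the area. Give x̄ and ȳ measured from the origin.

web: A = 32 × 140 = 4480.00, centroid at (40.00, 70.00).
flange: A = 80 × 26 = 2080.00, centroid at (40.00, 153.00).
ΣA = 6560.00 mm², ΣAx̄ = 262400.00 mm³, ΣAȳ = 631840.00 mm³.
x̄ = 262400.00/6560.00 = 40.00 mm; ȳ = 631840.00/6560.00 = 96.32 mm.

x̄ = 40.00 mm, ȳ = 96.32 mm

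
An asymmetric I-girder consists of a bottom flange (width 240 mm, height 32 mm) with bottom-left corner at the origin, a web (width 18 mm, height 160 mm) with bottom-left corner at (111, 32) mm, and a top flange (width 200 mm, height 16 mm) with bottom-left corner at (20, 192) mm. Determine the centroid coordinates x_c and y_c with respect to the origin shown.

bottom flange: A = 240 × 32 = 7680.00, centroid at (120.00, 16.00).
web: A = 18 × 160 = 2880.00, centroid at (120.00, 112.00).
top flange: A = 200 × 16 = 3200.00, centroid at (120.00, 200.00).
ΣA = 13760.00 mm², ΣAx_c = 1651200.00 mm³, ΣAy_c = 1085440.00 mm³.
x_c = 1651200.00/13760.00 = 120.00 mm; y_c = 1085440.00/13760.00 = 78.88 mm.

x_c = 120.00 mm, y_c = 78.88 mm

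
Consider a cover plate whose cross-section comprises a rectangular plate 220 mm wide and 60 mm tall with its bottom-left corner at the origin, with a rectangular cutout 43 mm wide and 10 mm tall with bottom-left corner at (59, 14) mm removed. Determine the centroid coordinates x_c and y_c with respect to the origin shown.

x_c = 110.99 mm, y_c = 30.37 mm

plate: A = 220 × 60 = 13200.00, centroid at (110.00, 30.00).
hole: A = −(43 × 10) = -430.00, centroid at (80.50, 19.00).
ΣA = 12770.00 mm², ΣAx_c = 1417385.00 mm³, ΣAy_c = 387830.00 mm³.
x_c = 1417385.00/12770.00 = 110.99 mm; y_c = 387830.00/12770.00 = 30.37 mm.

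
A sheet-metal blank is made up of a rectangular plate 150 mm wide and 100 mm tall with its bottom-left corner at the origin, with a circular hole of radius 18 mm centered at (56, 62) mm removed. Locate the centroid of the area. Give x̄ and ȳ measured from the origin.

plate: A = 150 × 100 = 15000.00, centroid at (75.00, 50.00).
hole: A = −π·18² = -1017.88, centroid at (56.00, 62.00).
ΣA = 13982.12 mm²
ΣAx̄ = (15000.00)(75.00) + (-1017.88)(56.00) = 1067998.94 mm³
ΣAȳ = (15000.00)(50.00) + (-1017.88)(62.00) = 686891.69 mm³
x̄ = 1067998.94 / 13982.12 = 76.38 mm
ȳ = 686891.69 / 13982.12 = 49.13 mm

x̄ = 76.38 mm, ȳ = 49.13 mm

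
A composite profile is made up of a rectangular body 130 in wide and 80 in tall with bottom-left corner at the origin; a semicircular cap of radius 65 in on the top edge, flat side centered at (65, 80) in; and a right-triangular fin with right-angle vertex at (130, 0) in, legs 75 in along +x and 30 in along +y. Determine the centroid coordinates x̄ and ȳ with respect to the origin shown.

x̄ = 70.57 in, ȳ = 62.84 in

Part | A | x̄ᵢ | ȳᵢ | A·x̄ᵢ | A·ȳᵢ
rectangular body | 10400.00 | 65.00 | 40.00 | 676000.00 | 416000.00
semicircular top | 6636.61 | 65.00 | 107.59 | 431379.94 | 714012.49
triangular fin | 1125.00 | 155.00 | 10.00 | 174375.00 | 11250.00
Σ | 18161.61 |  |  | 1281754.94 | 1141262.49
x̄ = 1281754.94 / 18161.61 = 70.57 in
ȳ = 1141262.49 / 18161.61 = 62.84 in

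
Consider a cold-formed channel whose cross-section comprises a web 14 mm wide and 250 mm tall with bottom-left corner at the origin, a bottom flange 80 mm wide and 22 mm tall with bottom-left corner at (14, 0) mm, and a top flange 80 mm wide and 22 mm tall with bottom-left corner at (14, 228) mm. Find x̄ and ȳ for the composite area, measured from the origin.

web: A = 14 × 250 = 3500.00, centroid at (7.00, 125.00).
bottom flange: A = 80 × 22 = 1760.00, centroid at (54.00, 11.00).
top flange: A = 80 × 22 = 1760.00, centroid at (54.00, 239.00).
ΣA = 7020.00 mm²
ΣAx̄ = (3500.00)(7.00) + (1760.00)(54.00) + (1760.00)(54.00) = 214580.00 mm³
ΣAȳ = (3500.00)(125.00) + (1760.00)(11.00) + (1760.00)(239.00) = 877500.00 mm³
x̄ = 214580.00 / 7020.00 = 30.57 mm
ȳ = 877500.00 / 7020.00 = 125.00 mm

x̄ = 30.57 mm, ȳ = 125.00 mm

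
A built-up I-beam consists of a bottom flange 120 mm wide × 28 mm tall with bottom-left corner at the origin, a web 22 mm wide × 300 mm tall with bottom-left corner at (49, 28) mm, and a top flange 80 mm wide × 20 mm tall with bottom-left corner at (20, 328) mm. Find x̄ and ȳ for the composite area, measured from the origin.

Part | A | x̄ᵢ | ȳᵢ | A·x̄ᵢ | A·ȳᵢ
bottom flange | 3360.00 | 60.00 | 14.00 | 201600.00 | 47040.00
web | 6600.00 | 60.00 | 178.00 | 396000.00 | 1174800.00
top flange | 1600.00 | 60.00 | 338.00 | 96000.00 | 540800.00
Σ | 11560.00 |  |  | 693600.00 | 1762640.00
x̄ = 693600.00 / 11560.00 = 60.00 mm
ȳ = 1762640.00 / 11560.00 = 152.48 mm

x̄ = 60.00 mm, ȳ = 152.48 mm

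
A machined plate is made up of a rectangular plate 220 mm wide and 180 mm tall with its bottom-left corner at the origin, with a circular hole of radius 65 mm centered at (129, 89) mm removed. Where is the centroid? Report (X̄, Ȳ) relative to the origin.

X̄ = 100.42 mm, Ȳ = 90.50 mm

plate: A = 220 × 180 = 39600.00, centroid at (110.00, 90.00).
hole: A = −π·65² = -13273.23, centroid at (129.00, 89.00).
ΣA = 26326.77 mm²
ΣAX̄ = (39600.00)(110.00) + (-13273.23)(129.00) = 2643753.46 mm³
ΣAȲ = (39600.00)(90.00) + (-13273.23)(89.00) = 2382682.62 mm³
X̄ = 2643753.46 / 26326.77 = 100.42 mm
Ȳ = 2382682.62 / 26326.77 = 90.50 mm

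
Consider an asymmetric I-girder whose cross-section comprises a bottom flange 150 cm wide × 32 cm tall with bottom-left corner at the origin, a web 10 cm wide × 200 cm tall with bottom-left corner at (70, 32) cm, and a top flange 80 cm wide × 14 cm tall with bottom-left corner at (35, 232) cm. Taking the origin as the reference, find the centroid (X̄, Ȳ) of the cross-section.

bottom flange: A = 150 × 32 = 4800.00, centroid at (75.00, 16.00).
web: A = 10 × 200 = 2000.00, centroid at (75.00, 132.00).
top flange: A = 80 × 14 = 1120.00, centroid at (75.00, 239.00).
ΣA = 7920.00 cm², ΣAX̄ = 594000.00 cm³, ΣAȲ = 608480.00 cm³.
X̄ = 594000.00/7920.00 = 75.00 cm; Ȳ = 608480.00/7920.00 = 76.83 cm.

X̄ = 75.00 cm, Ȳ = 76.83 cm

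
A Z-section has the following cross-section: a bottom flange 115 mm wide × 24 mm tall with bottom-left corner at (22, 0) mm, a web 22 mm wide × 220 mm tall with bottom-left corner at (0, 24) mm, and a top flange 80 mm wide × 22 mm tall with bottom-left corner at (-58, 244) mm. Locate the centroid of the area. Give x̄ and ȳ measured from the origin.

bottom flange: A = 115 × 24 = 2760.00, centroid at (79.50, 12.00).
web: A = 22 × 220 = 4840.00, centroid at (11.00, 134.00).
top flange: A = 80 × 22 = 1760.00, centroid at (-18.00, 255.00).
ΣA = 9360.00 mm²
ΣAx̄ = (2760.00)(79.50) + (4840.00)(11.00) + (1760.00)(-18.00) = 240980.00 mm³
ΣAȳ = (2760.00)(12.00) + (4840.00)(134.00) + (1760.00)(255.00) = 1130480.00 mm³
x̄ = 240980.00 / 9360.00 = 25.75 mm
ȳ = 1130480.00 / 9360.00 = 120.78 mm

x̄ = 25.75 mm, ȳ = 120.78 mm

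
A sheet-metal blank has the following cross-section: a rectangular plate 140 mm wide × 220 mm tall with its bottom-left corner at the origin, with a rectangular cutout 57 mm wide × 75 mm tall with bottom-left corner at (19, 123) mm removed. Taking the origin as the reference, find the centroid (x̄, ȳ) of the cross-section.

plate: A = 140 × 220 = 30800.00, centroid at (70.00, 110.00).
hole: A = −(57 × 75) = -4275.00, centroid at (47.50, 160.50).
ΣA = 26525.00 mm²
ΣAx̄ = (30800.00)(70.00) + (-4275.00)(47.50) = 1952937.50 mm³
ΣAȳ = (30800.00)(110.00) + (-4275.00)(160.50) = 2701862.50 mm³
x̄ = 1952937.50 / 26525.00 = 73.63 mm
ȳ = 2701862.50 / 26525.00 = 101.86 mm

x̄ = 73.63 mm, ȳ = 101.86 mm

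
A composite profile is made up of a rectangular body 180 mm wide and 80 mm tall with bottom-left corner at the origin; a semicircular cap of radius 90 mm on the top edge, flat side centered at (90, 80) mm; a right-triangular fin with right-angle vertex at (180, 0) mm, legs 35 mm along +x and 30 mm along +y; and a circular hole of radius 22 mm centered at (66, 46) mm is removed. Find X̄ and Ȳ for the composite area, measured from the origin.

rectangular body: A = 180 × 80 = 14400.00, centroid at (90.00, 40.00).
semicircular top: A = ½π·90² = 12723.45, centroid at (90.00, 118.20).
triangular fin: A = ½·35·30 = 525.00, centroid at (191.67, 10.00).
hole: A = −π·22² = -1520.53, centroid at (66.00, 46.00).
ΣA = 26127.92 mm², ΣAX̄ = 2441380.49 mm³, ΣAȲ = 2015181.60 mm³.
X̄ = 2441380.49/26127.92 = 93.44 mm; Ȳ = 2015181.60/26127.92 = 77.13 mm.

X̄ = 93.44 mm, Ȳ = 77.13 mm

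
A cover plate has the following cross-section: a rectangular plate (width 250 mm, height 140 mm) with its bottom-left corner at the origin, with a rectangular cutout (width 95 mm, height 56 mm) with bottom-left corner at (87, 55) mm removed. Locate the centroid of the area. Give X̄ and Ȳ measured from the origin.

plate: A = 250 × 140 = 35000.00, centroid at (125.00, 70.00).
hole: A = −(95 × 56) = -5320.00, centroid at (134.50, 83.00).
ΣA = 29680.00 mm², ΣAX̄ = 3659460.00 mm³, ΣAȲ = 2008440.00 mm³.
X̄ = 3659460.00/29680.00 = 123.30 mm; Ȳ = 2008440.00/29680.00 = 67.67 mm.

X̄ = 123.30 mm, Ȳ = 67.67 mm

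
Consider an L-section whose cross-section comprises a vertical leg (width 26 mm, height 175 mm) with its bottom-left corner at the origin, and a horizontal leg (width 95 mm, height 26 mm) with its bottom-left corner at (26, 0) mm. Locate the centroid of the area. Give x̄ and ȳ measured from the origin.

Part | A | x̄ᵢ | ȳᵢ | A·x̄ᵢ | A·ȳᵢ
vertical leg | 4550.00 | 13.00 | 87.50 | 59150.00 | 398125.00
horizontal leg | 2470.00 | 73.50 | 13.00 | 181545.00 | 32110.00
Σ | 7020.00 |  |  | 240695.00 | 430235.00
x̄ = 240695.00 / 7020.00 = 34.29 mm
ȳ = 430235.00 / 7020.00 = 61.29 mm

x̄ = 34.29 mm, ȳ = 61.29 mm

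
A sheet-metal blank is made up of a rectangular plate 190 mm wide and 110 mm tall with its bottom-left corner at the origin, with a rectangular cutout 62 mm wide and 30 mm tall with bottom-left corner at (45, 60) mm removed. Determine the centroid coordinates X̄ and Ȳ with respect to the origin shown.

X̄ = 96.86 mm, Ȳ = 53.05 mm

Part | A | x̄ᵢ | ȳᵢ | A·x̄ᵢ | A·ȳᵢ
plate | 20900.00 | 95.00 | 55.00 | 1985500.00 | 1149500.00
hole | -1860.00 | 76.00 | 75.00 | -141360.00 | -139500.00
Σ | 19040.00 |  |  | 1844140.00 | 1010000.00
X̄ = 1844140.00 / 19040.00 = 96.86 mm
Ȳ = 1010000.00 / 19040.00 = 53.05 mm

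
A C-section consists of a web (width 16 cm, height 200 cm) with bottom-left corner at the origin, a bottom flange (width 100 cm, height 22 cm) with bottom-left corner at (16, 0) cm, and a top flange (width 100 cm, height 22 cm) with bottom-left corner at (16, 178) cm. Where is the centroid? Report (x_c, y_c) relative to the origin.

x_c = 41.58 cm, y_c = 100.00 cm

web: A = 16 × 200 = 3200.00, centroid at (8.00, 100.00).
bottom flange: A = 100 × 22 = 2200.00, centroid at (66.00, 11.00).
top flange: A = 100 × 22 = 2200.00, centroid at (66.00, 189.00).
ΣA = 7600.00 cm², ΣAx_c = 316000.00 cm³, ΣAy_c = 760000.00 cm³.
x_c = 316000.00/7600.00 = 41.58 cm; y_c = 760000.00/7600.00 = 100.00 cm.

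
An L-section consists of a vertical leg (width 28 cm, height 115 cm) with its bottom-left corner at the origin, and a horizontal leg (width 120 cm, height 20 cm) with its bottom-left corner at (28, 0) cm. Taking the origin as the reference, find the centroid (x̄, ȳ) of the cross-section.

vertical leg: A = 28 × 115 = 3220.00, centroid at (14.00, 57.50).
horizontal leg: A = 120 × 20 = 2400.00, centroid at (88.00, 10.00).
ΣA = 5620.00 cm², ΣAx̄ = 256280.00 cm³, ΣAȳ = 209150.00 cm³.
x̄ = 256280.00/5620.00 = 45.60 cm; ȳ = 209150.00/5620.00 = 37.22 cm.

x̄ = 45.60 cm, ȳ = 37.22 cm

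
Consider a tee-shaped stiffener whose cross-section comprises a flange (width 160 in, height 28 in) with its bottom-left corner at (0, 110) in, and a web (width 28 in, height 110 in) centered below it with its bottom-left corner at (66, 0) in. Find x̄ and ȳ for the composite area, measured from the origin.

Part | A | x̄ᵢ | ȳᵢ | A·x̄ᵢ | A·ȳᵢ
web | 3080.00 | 80.00 | 55.00 | 246400.00 | 169400.00
flange | 4480.00 | 80.00 | 124.00 | 358400.00 | 555520.00
Σ | 7560.00 |  |  | 604800.00 | 724920.00
x̄ = 604800.00 / 7560.00 = 80.00 in
ȳ = 724920.00 / 7560.00 = 95.89 in

x̄ = 80.00 in, ȳ = 95.89 in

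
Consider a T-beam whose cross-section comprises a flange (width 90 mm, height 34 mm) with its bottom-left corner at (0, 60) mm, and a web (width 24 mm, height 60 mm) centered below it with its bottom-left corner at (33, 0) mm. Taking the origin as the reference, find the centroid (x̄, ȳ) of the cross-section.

x̄ = 45.00 mm, ȳ = 61.96 mm

web: A = 24 × 60 = 1440.00, centroid at (45.00, 30.00).
flange: A = 90 × 34 = 3060.00, centroid at (45.00, 77.00).
ΣA = 4500.00 mm², ΣAx̄ = 202500.00 mm³, ΣAȳ = 278820.00 mm³.
x̄ = 202500.00/4500.00 = 45.00 mm; ȳ = 278820.00/4500.00 = 61.96 mm.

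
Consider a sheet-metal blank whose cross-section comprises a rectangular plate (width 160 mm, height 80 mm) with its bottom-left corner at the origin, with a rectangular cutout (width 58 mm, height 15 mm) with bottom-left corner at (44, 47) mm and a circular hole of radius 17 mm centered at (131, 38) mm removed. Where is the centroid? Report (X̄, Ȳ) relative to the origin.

plate: A = 160 × 80 = 12800.00, centroid at (80.00, 40.00).
hole 1: A = −(58 × 15) = -870.00, centroid at (73.00, 54.50).
hole 2: A = −π·17² = -907.92, centroid at (131.00, 38.00).
ΣA = 11022.08 mm², ΣAX̄ = 841552.44 mm³, ΣAȲ = 430084.03 mm³.
X̄ = 841552.44/11022.08 = 76.35 mm; Ȳ = 430084.03/11022.08 = 39.02 mm.

X̄ = 76.35 mm, Ȳ = 39.02 mm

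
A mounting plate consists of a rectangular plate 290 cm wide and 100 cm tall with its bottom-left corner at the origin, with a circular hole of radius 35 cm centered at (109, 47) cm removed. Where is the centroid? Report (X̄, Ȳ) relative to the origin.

X̄ = 150.51 cm, Ȳ = 50.46 cm

Part | A | x̄ᵢ | ȳᵢ | A·x̄ᵢ | A·ȳᵢ
plate | 29000.00 | 145.00 | 50.00 | 4205000.00 | 1450000.00
hole | -3848.45 | 109.00 | 47.00 | -419481.16 | -180877.20
Σ | 25151.55 |  |  | 3785518.84 | 1269122.80
X̄ = 3785518.84 / 25151.55 = 150.51 cm
Ȳ = 1269122.80 / 25151.55 = 50.46 cm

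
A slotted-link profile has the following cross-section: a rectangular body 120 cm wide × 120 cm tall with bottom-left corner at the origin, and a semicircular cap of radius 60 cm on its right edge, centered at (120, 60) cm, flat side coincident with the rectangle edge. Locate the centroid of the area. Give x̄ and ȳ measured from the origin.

rectangular body: A = 120 × 120 = 14400.00, centroid at (60.00, 60.00).
semicircular end: A = ½π·60² = 5654.87, centroid at (145.46, 60.00).
ΣA = 20054.87 cm², ΣAx̄ = 1686584.01 cm³, ΣAȳ = 1203292.01 cm³.
x̄ = 1686584.01/20054.87 = 84.10 cm; ȳ = 1203292.01/20054.87 = 60.00 cm.

x̄ = 84.10 cm, ȳ = 60.00 cm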